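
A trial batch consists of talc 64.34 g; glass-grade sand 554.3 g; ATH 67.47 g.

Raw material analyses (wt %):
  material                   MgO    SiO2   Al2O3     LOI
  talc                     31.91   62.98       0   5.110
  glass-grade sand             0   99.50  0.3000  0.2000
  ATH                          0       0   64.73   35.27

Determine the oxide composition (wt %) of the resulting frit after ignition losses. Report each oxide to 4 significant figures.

Glass mass = 657.9 g (batch 686.1 − LOI 28.19).
Composition: MgO 3.121%, SiO2 89.99%, Al2O3 6.891%

All internal work keeps full precision from start to finish. Rounding to four significant figures governs every working value as shown. Every reported result takes a single rounding. The derived quantities, which include the three compositions, ignition loss, the yield, glass mass, totals, are recomputed in full float precision, as set out in the problem or the answer, from the weighed amounts per 657.9 g of glass.
What the batch supplies per oxide:
  MgO: 64.34·0.3191 = 20.53 g
  SiO2: 64.34·0.6298 + 554.3·0.9950 = 592.0 g
  Al2O3: 554.3·0.003000 + 67.47·0.6473 = 45.34 g
LOI: 64.34·0.05110 + 554.3·0.002000 + 67.47·0.3527 = 28.19 g
batch − LOI leaves glass = 686.1 − 28.19 = 657.9 g (the oxide masses sum to this)
each oxide over glass, ×100, is wt %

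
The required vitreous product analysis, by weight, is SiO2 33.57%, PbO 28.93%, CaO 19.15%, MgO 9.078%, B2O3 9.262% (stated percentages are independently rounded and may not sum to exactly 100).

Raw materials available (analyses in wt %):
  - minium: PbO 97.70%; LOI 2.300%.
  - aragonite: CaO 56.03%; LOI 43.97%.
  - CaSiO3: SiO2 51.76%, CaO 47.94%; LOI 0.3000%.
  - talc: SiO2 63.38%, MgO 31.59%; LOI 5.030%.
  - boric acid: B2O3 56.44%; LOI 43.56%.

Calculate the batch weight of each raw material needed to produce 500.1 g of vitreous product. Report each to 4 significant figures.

Batch per 500.1 g vitreous product:
  minium: 148.1 g
  aragonite: 43.97 g
  CaSiO3: 148.4 g
  talc: 143.7 g
  boric acid: 82.07 g
Total batch = 566.2 g; LOI loss = 66.16 g; yield = 88.32%

Mid-chain values are printed rounded to four significant digits in the working. Each numeric step runs at full precision all the way through. Each reported number takes a single rounding. The derived quantities are rebuilt from the weighed amounts on 500.1 g of glass at full float precision (the totals, glass mass, LOI, the five compositions, the yield), exactly as shown in the question or the answer.
Oxide mass targets, per 500.1 g vitreous product:
  SiO2: 33.57% × 500.1 = 167.9 g
  PbO: 28.93% × 500.1 = 144.7 g
  CaO: 19.15% × 500.1 = 95.77 g
  MgO: 9.078% × 500.1 = 45.40 g
  B2O3: 9.262% × 500.1 = 46.32 g
A balance pass over the oxides, given the weights on record, at the basis given (sums match the target masses exact up to rounding of places):
  SiO2: 148.4·0.5176 + 143.7·0.6338 = 167.9 g (target 167.9 g)
  PbO: 148.1·0.9770 = 144.7 g (target 144.7 g)
  CaO: 43.97·0.5603 + 148.4·0.4794 = 95.78 g (target 95.77 g)
  MgO: 143.7·0.3159 = 45.39 g (target 45.40 g)
  B2O3: 82.07·0.5644 = 46.32 g (target 46.32 g)
Glass-mass bookkeeping: batch Σ − ignition loss = 500.1 g (targets for the oxides total 500.0 g; with the basis standing at 500.1 g — a pure rounding effect).
Whole-batch sum: Σ batch = 566.2 g; loss to ignition Σ batch·LOI = 66.16 g; glass ÷ batch gives a yield of 88.32%.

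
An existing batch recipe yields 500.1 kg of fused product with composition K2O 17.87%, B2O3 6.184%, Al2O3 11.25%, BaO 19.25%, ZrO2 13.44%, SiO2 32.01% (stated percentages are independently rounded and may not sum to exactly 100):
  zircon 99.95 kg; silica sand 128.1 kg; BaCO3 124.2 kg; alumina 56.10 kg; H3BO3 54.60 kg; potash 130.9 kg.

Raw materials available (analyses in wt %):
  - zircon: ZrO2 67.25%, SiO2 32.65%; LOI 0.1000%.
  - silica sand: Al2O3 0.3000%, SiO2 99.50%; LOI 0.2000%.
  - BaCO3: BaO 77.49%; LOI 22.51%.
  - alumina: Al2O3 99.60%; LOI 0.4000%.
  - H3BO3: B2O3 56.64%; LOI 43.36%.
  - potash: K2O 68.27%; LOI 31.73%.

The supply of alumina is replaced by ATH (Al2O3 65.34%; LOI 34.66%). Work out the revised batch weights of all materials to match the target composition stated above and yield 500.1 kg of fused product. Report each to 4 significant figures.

Revised batch per 500.1 kg fused product:
  zircon: 99.95 kg
  silica sand: 128.1 kg
  BaCO3: 124.2 kg
  ATH: 85.52 kg
  H3BO3: 54.60 kg
  potash: 130.9 kg
Total batch = 623.3 kg; LOI loss = 123.2 kg

In-progress results are shown rounded to four significant figures in the printout — all arithmetic keeps exact precision all the way through; every reported figure is rounded once only — all derived quantities (totals, the yield, ignition loss, net glass mass, the six compositions) are computed at exact precision from the batch weights at 500.1 kg of glass exactly as shown in question or answer.
Per-oxide target masses for 500.1 kg fused product:
  K2O: 17.87% × 500.1 = 89.37 kg
  B2O3: 6.184% × 500.1 = 30.93 kg
  Al2O3: 11.25% × 500.1 = 56.26 kg
  BaO: 19.25% × 500.1 = 96.27 kg
  ZrO2: 13.44% × 500.1 = 67.21 kg
  SiO2: 32.01% × 500.1 = 160.1 kg
Sums-versus-targets review working from each reported weight, on the stated basis (sums match the target masses given rounding of the digits):
  K2O: 130.9·0.6827 = 89.37 kg (target 89.37 kg)
  B2O3: 54.60·0.5664 = 30.93 kg (target 30.93 kg)
  Al2O3: 128.1·0.003000 + 85.52·0.6534 = 56.26 kg (target 56.26 kg)
  BaO: 124.2·0.7749 = 96.24 kg (target 96.27 kg)
  ZrO2: 99.95·0.6725 = 67.22 kg (target 67.21 kg)
  SiO2: 99.95·0.3265 + 128.1·0.9950 = 160.1 kg (target 160.1 kg)
Glass-mass bookkeeping: total batch − LOI = 500.1 kg (the Σ of target masses is 500.1 kg; basis as stated: 500.1 kg — differing by rounding only).
Batch total: Σ batch = 623.3 kg; LOI removed, Σ of batch·LOI: 123.2 kg; the yield ratio, glass ÷ batch: 80.24%.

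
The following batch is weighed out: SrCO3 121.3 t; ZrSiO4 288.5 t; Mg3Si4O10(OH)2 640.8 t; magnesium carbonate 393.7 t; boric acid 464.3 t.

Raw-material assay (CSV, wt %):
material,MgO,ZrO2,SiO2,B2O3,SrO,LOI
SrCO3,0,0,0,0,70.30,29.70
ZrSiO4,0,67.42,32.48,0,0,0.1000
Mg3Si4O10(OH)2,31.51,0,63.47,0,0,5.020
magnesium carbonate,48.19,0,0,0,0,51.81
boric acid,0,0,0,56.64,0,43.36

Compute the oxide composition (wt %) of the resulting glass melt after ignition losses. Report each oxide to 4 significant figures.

Glass mass = 1435 t (batch 1909 − LOI 473.8).
Composition: MgO 27.30%, ZrO2 13.56%, SiO2 34.88%, B2O3 18.33%, SrO 5.943%

The intermediate values are shown rounded off to 4 significant figures alongside each step; the whole derivation keeps full precision at all times; a single rounding completes every reported value; the derived quantities are rebuilt using the weight values per 1435 t of glass at exact precision (five oxide percentages, yield, ignition loss, totals, glass mass) exactly as shown in problem or answer.
Mass of each oxide from the mix:
  MgO: 640.8·0.3151 + 393.7·0.4819 = 391.6 t
  ZrO2: 288.5·0.6742 = 194.5 t
  SiO2: 288.5·0.3248 + 640.8·0.6347 = 500.4 t
  B2O3: 464.3·0.5664 = 263.0 t
  SrO: 121.3·0.7030 = 85.27 t
LOI: 121.3·0.2970 + 288.5·0.001000 + 640.8·0.05020 + 393.7·0.5181 + 464.3·0.4336 = 473.8 t
Resulting glass, batch − LOI: 1909 − 473.8 = 1435 t (consistent with Σ oxide mass)
each oxide over glass, ×100, is wt %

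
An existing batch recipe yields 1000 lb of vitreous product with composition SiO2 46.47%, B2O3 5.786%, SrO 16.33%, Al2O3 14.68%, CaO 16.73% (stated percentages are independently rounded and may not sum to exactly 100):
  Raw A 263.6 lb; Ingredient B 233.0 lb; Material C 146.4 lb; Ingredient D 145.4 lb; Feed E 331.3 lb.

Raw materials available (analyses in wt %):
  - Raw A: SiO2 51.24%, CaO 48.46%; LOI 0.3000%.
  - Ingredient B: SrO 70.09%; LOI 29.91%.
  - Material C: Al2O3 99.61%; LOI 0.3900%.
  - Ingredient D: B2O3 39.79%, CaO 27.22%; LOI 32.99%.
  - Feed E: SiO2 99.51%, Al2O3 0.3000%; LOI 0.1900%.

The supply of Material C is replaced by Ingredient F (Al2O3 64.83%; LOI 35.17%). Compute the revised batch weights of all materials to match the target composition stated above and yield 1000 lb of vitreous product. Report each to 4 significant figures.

Revised batch per 1000 lb vitreous product:
  Raw A: 263.6 lb
  Ingredient B: 233.0 lb
  Ingredient F: 224.9 lb
  Ingredient D: 145.4 lb
  Feed E: 331.3 lb
Total batch = 1198 lb; LOI loss = 198.2 lb

Rounding to four significant digits governs each in-between result as displayed — exact precision is carried at each step; each reported number sees exactly one rounding. All derived quantities, including totals, ignition loss, the five compositions, glass mass, yield, are computed from the batch weights at 1000 lb of glass at full precision as quoted within the problem or the answer.
Oxide mass targets, per 1000 lb vitreous product:
  SiO2: 46.47% × 1000 = 464.7 lb
  B2O3: 5.786% × 1000 = 57.86 lb
  SrO: 16.33% × 1000 = 163.3 lb
  Al2O3: 14.68% × 1000 = 146.8 lb
  CaO: 16.73% × 1000 = 167.3 lb
Mass-balance tally per oxide per the reported batch figures, against the basis in use (oxide sums agree with the targets exact up to rounding of places):
  SiO2: 263.6·0.5124 + 331.3·0.9951 = 464.7 lb (target 464.7 lb)
  B2O3: 145.4·0.3979 = 57.85 lb (target 57.86 lb)
  SrO: 233.0·0.7009 = 163.3 lb (target 163.3 lb)
  Al2O3: 224.9·0.6483 + 331.3·0.003000 = 146.8 lb (target 146.8 lb)
  CaO: 263.6·0.4846 + 145.4·0.2722 = 167.3 lb (target 167.3 lb)
Glass-mass sanity pass: batch total minus LOI = 1000 lb (per-oxide target masses sum to 1000 lb; basis as stated: 1000 lb — gaps are rounding artifacts).
Batch grand total — Σ batch = 1198 lb; Σ batch·LOI gives LOI loss = 198.2 lb; yield = glass ÷ total batch = 83.46%.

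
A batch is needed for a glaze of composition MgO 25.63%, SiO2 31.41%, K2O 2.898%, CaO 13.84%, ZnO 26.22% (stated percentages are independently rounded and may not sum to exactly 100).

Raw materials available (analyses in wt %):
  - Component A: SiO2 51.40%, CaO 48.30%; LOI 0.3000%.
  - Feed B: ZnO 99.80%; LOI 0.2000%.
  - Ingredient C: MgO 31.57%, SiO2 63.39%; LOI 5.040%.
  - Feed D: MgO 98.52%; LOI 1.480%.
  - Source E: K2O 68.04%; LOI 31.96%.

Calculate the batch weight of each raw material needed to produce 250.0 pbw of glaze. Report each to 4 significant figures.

Mid-chain values are displayed (rounded to four significant figures) between the steps; the whole derivation runs at exact precision from start to finish. Each reported value is rounded a single time. All derived quantities are recomputed in full precision (yield, ignition loss, totals, five oxide percentages, glass mass) using the weight values at 250.0 pbw of glass as they appear in problem or answer.
Target oxide masses per 250.0 pbw glaze:
  MgO: 25.63% × 250.0 = 64.08 pbw
  SiO2: 31.41% × 250.0 = 78.53 pbw
  K2O: 2.898% × 250.0 = 7.245 pbw
  CaO: 13.84% × 250.0 = 34.60 pbw
  ZnO: 26.22% × 250.0 = 65.55 pbw
Per-oxide balance check with the batch weights as given, on the stated basis (each sum matches its target mass up to rounding of the answer):
  MgO: 65.79·0.3157 + 43.96·0.9852 = 64.08 pbw (target 64.08 pbw)
  SiO2: 71.64·0.5140 + 65.79·0.6339 = 78.53 pbw (target 78.53 pbw)
  K2O: 10.65·0.6804 = 7.246 pbw (target 7.245 pbw)
  CaO: 71.64·0.4830 = 34.60 pbw (target 34.60 pbw)
  ZnO: 65.68·0.9980 = 65.55 pbw (target 65.55 pbw)
Auditing the glass mass value: batch total minus LOI = 250.0 pbw (oxide target masses add up to 250.0 pbw; stated basis 250.0 pbw — deltas are rounding alone).
Summing the batch: Σ batch = 257.7 pbw; loss to ignition Σ batch·LOI = 7.716 pbw; yield, glass over the total, = 97.01%.

Batch per 250.0 pbw glaze:
  Component A: 71.64 pbw
  Feed B: 65.68 pbw
  Ingredient C: 65.79 pbw
  Feed D: 43.96 pbw
  Source E: 10.65 pbw
Total batch = 257.7 pbw; LOI loss = 7.716 pbw; yield = 97.01%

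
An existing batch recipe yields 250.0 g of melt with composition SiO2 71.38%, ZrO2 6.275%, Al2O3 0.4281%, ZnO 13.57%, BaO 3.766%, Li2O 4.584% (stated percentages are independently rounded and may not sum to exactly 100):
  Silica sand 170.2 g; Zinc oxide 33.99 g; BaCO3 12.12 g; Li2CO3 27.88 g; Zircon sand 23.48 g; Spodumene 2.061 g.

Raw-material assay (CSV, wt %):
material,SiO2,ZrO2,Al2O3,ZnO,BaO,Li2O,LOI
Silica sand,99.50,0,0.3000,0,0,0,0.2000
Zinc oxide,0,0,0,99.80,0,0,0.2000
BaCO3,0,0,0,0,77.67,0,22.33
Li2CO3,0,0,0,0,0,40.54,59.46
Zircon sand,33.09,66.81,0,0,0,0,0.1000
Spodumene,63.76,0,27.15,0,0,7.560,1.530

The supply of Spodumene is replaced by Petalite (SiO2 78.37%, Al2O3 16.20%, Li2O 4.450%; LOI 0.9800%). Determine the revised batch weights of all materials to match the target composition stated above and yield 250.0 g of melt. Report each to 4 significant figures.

The working math maintains full precision end to end. Values along the way are printed rounded to 4 significant figures between the steps. Every reported number is rounded only once — derived quantities, which include yield, totals, LOI, the six compositions, glass mass, are recomputed at exact precision, as set out in either problem or answer, from the batch weights at 250.0 g of glass.
Per-oxide target masses for 250.0 g melt:
  SiO2: 71.38% × 250.0 = 178.4 g
  ZrO2: 6.275% × 250.0 = 15.69 g
  Al2O3: 0.4281% × 250.0 = 1.070 g
  ZnO: 13.57% × 250.0 = 33.92 g
  BaO: 3.766% × 250.0 = 9.415 g
  Li2O: 4.584% × 250.0 = 11.46 g
Per-oxide balance check from the weights as reported, per the basis as stated (delivered sums recover each target within answer rounding):
  SiO2: 168.8·0.9950 + 23.48·0.3309 + 3.481·0.7837 = 178.5 g (target 178.4 g)
  ZrO2: 23.48·0.6681 = 15.69 g (target 15.69 g)
  Al2O3: 168.8·0.003000 + 3.481·0.1620 = 1.070 g (target 1.070 g)
  ZnO: 33.99·0.9980 = 33.92 g (target 33.92 g)
  BaO: 12.12·0.7767 = 9.414 g (target 9.415 g)
  Li2O: 27.89·0.4054 + 3.481·0.04450 = 11.46 g (target 11.46 g)
Mass balance on the glass: total charge less LOI = 250.0 g (the Σ of target masses is 250.0 g; stated basis 250.0 g — deltas are rounding alone).
Batch total: Σ batch = 269.8 g; ignition loss, Σ(batch × LOI) = 19.75 g; yield: glass divided by total = 92.68%.

Revised batch per 250.0 g melt:
  Silica sand: 168.8 g
  Zinc oxide: 33.99 g
  BaCO3: 12.12 g
  Li2CO3: 27.89 g
  Zircon sand: 23.48 g
  Petalite: 3.481 g
Total batch = 269.8 g; LOI loss = 19.75 g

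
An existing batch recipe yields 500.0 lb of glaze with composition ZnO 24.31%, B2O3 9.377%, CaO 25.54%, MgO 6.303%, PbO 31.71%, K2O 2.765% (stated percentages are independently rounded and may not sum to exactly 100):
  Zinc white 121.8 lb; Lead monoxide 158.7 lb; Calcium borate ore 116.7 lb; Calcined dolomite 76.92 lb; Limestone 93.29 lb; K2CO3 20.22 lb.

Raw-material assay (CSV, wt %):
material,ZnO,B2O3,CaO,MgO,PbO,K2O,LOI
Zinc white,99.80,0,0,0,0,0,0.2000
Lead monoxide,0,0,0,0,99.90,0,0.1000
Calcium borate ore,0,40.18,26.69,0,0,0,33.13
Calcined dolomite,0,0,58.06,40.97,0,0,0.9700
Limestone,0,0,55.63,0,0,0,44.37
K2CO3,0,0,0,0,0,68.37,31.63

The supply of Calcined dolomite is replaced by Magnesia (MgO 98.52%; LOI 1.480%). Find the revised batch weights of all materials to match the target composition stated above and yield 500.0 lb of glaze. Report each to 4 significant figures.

Revised batch per 500.0 lb glaze:
  Zinc white: 121.8 lb
  Lead monoxide: 158.7 lb
  Calcium borate ore: 116.7 lb
  Magnesia: 31.99 lb
  Limestone: 173.6 lb
  K2CO3: 20.22 lb
Total batch = 623.0 lb; LOI loss = 123.0 lb

All internal work carries exact precision all the way through; intermediates are displayed rounded to four significant digits within the worked lines. Each reported figure takes exactly one rounding; the derived quantities, including net glass mass, ignition loss, totals, yield, the six compositions, are recomputed using the weight values per 500.0 lb of glass in full float precision exactly as printed in question or answer.
Oxide mass targets, per 500.0 lb glaze:
  ZnO: 24.31% × 500.0 = 121.6 lb
  B2O3: 9.377% × 500.0 = 46.88 lb
  CaO: 25.54% × 500.0 = 127.7 lb
  MgO: 6.303% × 500.0 = 31.52 lb
  PbO: 31.71% × 500.0 = 158.6 lb
  K2O: 2.765% × 500.0 = 13.82 lb
Mass-balance tally per oxide using the reported weights, on the stated basis (summed amounts equal target values net of answer rounding effects):
  ZnO: 121.8·0.9980 = 121.6 lb (target 121.6 lb)
  B2O3: 116.7·0.4018 = 46.89 lb (target 46.88 lb)
  CaO: 116.7·0.2669 + 173.6·0.5563 = 127.7 lb (target 127.7 lb)
  MgO: 31.99·0.9852 = 31.52 lb (target 31.52 lb)
  PbO: 158.7·0.9990 = 158.5 lb (target 158.6 lb)
  K2O: 20.22·0.6837 = 13.82 lb (target 13.82 lb)
Glass-mass bookkeeping: Σ batch − LOI loss = 500.0 lb (the Σ of target masses is 500.0 lb; the stated basis being 500.0 lb — gaps are rounding artifacts).
Batch grand total — Σ batch = 623.0 lb; LOI removed, Σ of batch·LOI: 123.0 lb; yield = glass ÷ total batch = 80.26%.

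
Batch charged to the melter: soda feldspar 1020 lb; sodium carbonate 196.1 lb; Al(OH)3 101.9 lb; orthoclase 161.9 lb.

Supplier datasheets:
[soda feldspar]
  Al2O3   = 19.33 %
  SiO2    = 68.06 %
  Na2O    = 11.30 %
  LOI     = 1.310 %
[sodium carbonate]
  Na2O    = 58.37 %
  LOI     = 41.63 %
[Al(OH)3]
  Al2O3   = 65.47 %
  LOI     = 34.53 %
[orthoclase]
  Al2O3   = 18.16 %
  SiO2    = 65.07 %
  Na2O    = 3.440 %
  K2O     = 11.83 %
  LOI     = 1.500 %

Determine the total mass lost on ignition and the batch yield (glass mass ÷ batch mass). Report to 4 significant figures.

Each numeric step keeps full float precision from first step to last — working values are printed with 4-significant-figure rounding as written — a single rounding finalizes each reported figure — all derived quantities are re-derived at full precision (four oxide percentages, the yield, totals, LOI, net glass mass) using the weight values at 1347 lb of glass, exactly as shown in the question or the answer.
Each material's LOI contribution:
  soda feldspar: 1020 × 0.01310 = 13.36 lb
  sodium carbonate: 196.1 × 0.4163 = 81.64 lb
  Al(OH)3: 101.9 × 0.3453 = 35.19 lb
  orthoclase: 161.9 × 0.01500 = 2.429 lb
Total LOI = 132.6 lb
Glass = batch − LOI = 1480 − 132.6 = 1347 lb

LOI loss = 132.6 lb; glass = 1347 lb; yield = 91.04%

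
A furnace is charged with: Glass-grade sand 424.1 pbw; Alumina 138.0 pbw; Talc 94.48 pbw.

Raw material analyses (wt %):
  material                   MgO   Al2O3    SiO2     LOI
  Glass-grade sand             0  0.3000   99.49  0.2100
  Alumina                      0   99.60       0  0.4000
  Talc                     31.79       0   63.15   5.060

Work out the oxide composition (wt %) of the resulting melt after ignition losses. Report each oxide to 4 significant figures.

Glass mass = 650.4 pbw (batch 656.6 − LOI 6.223).
Composition: MgO 4.618%, Al2O3 21.33%, SiO2 74.05%

Values along the way are shown (rounded to 4 significant figures) across the worked steps. The whole derivation maintains exact precision throughout — every reported result is rounded a single time — the derived quantities (net glass mass, yield, ignition loss, totals, the three compositions) are re-derived in full float precision from the batch weights per 650.4 pbw of glass, as written in question or answer.
Oxide masses out of the charge:
  MgO: 94.48·0.3179 = 30.04 pbw
  Al2O3: 424.1·0.003000 + 138.0·0.9960 = 138.7 pbw
  SiO2: 424.1·0.9949 + 94.48·0.6315 = 481.6 pbw
LOI: 424.1·0.002100 + 138.0·0.004000 + 94.48·0.05060 = 6.223 pbw
Net of LOI, the glass mass = 656.6 − 6.223 = 650.4 pbw (matching Σ of the oxides)
percent by weight: oxide/glass ×100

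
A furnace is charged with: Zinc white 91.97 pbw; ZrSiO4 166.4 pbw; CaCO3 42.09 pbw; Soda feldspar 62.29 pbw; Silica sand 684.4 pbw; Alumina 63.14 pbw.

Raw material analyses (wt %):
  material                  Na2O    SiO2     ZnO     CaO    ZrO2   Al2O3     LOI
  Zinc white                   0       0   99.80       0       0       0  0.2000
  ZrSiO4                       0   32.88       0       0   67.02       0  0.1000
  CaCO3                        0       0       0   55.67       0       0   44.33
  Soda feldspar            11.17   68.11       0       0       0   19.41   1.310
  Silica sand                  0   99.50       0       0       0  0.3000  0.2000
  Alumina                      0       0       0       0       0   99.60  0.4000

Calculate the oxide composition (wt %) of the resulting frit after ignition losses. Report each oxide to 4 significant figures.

Glass mass = 1089 pbw (batch 1110 − LOI 21.45).
Composition: Na2O 0.6390%, SiO2 71.46%, ZnO 8.430%, CaO 2.152%, ZrO2 10.24%, Al2O3 7.075%

Working values are displayed, rounded to 4 significant digits, as written; the working math maintains exact precision at each step. Every reported number is rounded once only — derived quantities are computed at full float precision (six oxide percentages, net glass mass, LOI, the yield, totals) from the weighed amounts at 1089 pbw of glass, as set out in problem or answer.
Oxide-by-oxide delivered mass:
  Na2O: 62.29·0.1117 = 6.958 pbw
  SiO2: 166.4·0.3288 + 62.29·0.6811 + 684.4·0.9950 = 778.1 pbw
  ZnO: 91.97·0.9980 = 91.79 pbw
  CaO: 42.09·0.5567 = 23.43 pbw
  ZrO2: 166.4·0.6702 = 111.5 pbw
  Al2O3: 62.29·0.1941 + 684.4·0.003000 + 63.14·0.9960 = 77.03 pbw
LOI: 91.97·0.002000 + 166.4·0.001000 + 42.09·0.4433 + 62.29·0.01310 + 684.4·0.002000 + 63.14·0.004000 = 21.45 pbw
Resulting glass, batch − LOI: 1110 − 21.45 = 1089 pbw (matching Σ of the oxides)
oxide / glass × 100 gives the wt %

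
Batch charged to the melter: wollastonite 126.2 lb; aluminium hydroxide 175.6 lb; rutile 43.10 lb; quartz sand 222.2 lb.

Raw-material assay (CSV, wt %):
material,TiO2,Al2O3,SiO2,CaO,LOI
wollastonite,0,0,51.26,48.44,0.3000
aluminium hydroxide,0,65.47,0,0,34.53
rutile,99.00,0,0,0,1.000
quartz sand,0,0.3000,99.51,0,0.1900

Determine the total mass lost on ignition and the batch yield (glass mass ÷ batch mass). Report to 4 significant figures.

Values along the way are shown rounded to four significant digits. All internal work keeps full float precision at each step — a single rounding completes each reported figure — the derived quantities, which include the yield, totals, LOI, glass mass, four oxide percentages, are re-derived at full precision, exactly as shown in the question or the answer, using the weight values for 505.2 lb of glass.
Loss on ignition, line by line:
  wollastonite: 126.2 × 0.003000 = 0.3786 lb
  aluminium hydroxide: 175.6 × 0.3453 = 60.63 lb
  rutile: 43.10 × 0.01000 = 0.4310 lb
  quartz sand: 222.2 × 0.001900 = 0.4222 lb
Total LOI = 61.87 lb
Glass = batch − LOI = 567.1 − 61.87 = 505.2 lb

LOI loss = 61.87 lb; glass = 505.2 lb; yield = 89.09%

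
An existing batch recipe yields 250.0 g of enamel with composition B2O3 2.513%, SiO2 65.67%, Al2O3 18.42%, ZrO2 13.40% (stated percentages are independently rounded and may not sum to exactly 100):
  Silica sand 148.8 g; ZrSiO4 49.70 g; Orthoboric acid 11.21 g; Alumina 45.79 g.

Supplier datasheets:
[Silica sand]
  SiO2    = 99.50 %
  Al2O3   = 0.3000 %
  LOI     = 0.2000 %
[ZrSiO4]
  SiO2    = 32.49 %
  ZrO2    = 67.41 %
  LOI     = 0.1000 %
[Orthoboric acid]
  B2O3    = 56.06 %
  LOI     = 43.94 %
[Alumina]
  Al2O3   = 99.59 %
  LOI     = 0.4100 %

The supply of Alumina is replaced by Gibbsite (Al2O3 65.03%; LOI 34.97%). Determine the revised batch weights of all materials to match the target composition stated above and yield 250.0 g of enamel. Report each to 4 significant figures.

The working math runs at exact precision through the solve — working values appear rounded to four significant digits as written. Every reported result is rounded a single time. All derived quantities are rebuilt in full float precision (glass mass, the totals, the yield, ignition loss, the four compositions) starting from the weights at 250.0 g of glass, as quoted within question or answer.
Target masses of each oxide per 250.0 g enamel:
  B2O3: 2.513% × 250.0 = 6.282 g
  SiO2: 65.67% × 250.0 = 164.2 g
  Al2O3: 18.42% × 250.0 = 46.05 g
  ZrO2: 13.40% × 250.0 = 33.50 g
Mass-balance tally per oxide working from each reported weight, at the basis given (sum by sum, the targets are met given rounding of the digits):
  B2O3: 11.21·0.5606 = 6.284 g (target 6.282 g)
  SiO2: 148.8·0.9950 + 49.70·0.3249 = 164.2 g (target 164.2 g)
  Al2O3: 148.8·0.003000 + 70.13·0.6503 = 46.05 g (target 46.05 g)
  ZrO2: 49.70·0.6741 = 33.50 g (target 33.50 g)
Glass-mass sanity pass: batch total minus LOI = 250.0 g (targets for the oxides total 250.0 g; basis as stated: 250.0 g — deltas are rounding alone).
Summing the batch: Σ batch = 279.8 g; LOI removed, Σ of batch·LOI: 29.80 g; yield = glass ÷ total batch = 89.35%.

Revised batch per 250.0 g enamel:
  Silica sand: 148.8 g
  ZrSiO4: 49.70 g
  Orthoboric acid: 11.21 g
  Gibbsite: 70.13 g
Total batch = 279.8 g; LOI loss = 29.80 g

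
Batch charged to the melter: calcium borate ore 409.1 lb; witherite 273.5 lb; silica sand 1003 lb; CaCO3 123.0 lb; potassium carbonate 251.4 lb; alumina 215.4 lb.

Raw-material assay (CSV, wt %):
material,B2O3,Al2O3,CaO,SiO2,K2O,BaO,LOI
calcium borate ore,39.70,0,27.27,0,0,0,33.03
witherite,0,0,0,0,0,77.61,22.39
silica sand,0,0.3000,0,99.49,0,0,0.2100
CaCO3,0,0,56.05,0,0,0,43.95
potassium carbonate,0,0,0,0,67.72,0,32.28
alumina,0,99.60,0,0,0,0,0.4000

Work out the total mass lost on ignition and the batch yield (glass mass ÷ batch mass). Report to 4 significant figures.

Full float precision is held from start to finish — intermediates are shown (rounded to 4 significant digits) across the worked steps — exactly one rounding is applied to each reported result — derived quantities, which include six oxide percentages, LOI, totals, glass mass, the yield, are recomputed at full float precision, as set out in problem or answer, using the weight values at 1941 lb of glass.
LOI of each material in turn:
  calcium borate ore: 409.1 × 0.3303 = 135.1 lb
  witherite: 273.5 × 0.2239 = 61.24 lb
  silica sand: 1003 × 0.002100 = 2.106 lb
  CaCO3: 123.0 × 0.4395 = 54.06 lb
  potassium carbonate: 251.4 × 0.3228 = 81.15 lb
  alumina: 215.4 × 0.004000 = 0.8616 lb
Total LOI = 334.5 lb
Glass = batch − LOI = 2275 − 334.5 = 1941 lb

LOI loss = 334.5 lb; glass = 1941 lb; yield = 85.30%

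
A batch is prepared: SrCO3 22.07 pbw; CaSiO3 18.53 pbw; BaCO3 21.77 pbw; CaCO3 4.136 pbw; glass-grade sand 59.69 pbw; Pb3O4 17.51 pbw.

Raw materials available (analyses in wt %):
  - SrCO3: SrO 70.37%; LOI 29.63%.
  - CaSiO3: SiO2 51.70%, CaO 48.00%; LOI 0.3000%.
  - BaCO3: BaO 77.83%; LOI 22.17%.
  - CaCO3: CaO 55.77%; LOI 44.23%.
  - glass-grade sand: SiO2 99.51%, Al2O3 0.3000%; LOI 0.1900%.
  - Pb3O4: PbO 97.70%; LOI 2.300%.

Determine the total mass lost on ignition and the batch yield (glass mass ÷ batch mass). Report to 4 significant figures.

LOI loss = 13.77 pbw; glass = 129.9 pbw; yield = 90.42%

Every computation keeps exact precision from first step to last. Values along the way appear, rounded to 4 significant figures, when written out. Exactly one rounding goes into every reported figure. Derived quantities, including the six compositions, the yield, ignition loss, glass mass, the totals, are re-derived from the batch weights on 129.9 pbw of glass in exact precision precisely as stated by the problem or the answer.
Per-material ignition loss:
  SrCO3: 22.07 × 0.2963 = 6.539 pbw
  CaSiO3: 18.53 × 0.003000 = 0.05559 pbw
  BaCO3: 21.77 × 0.2217 = 4.826 pbw
  CaCO3: 4.136 × 0.4423 = 1.829 pbw
  glass-grade sand: 59.69 × 0.001900 = 0.1134 pbw
  Pb3O4: 17.51 × 0.02300 = 0.4027 pbw
Total LOI = 13.77 pbw
Glass = batch − LOI = 143.7 − 13.77 = 129.9 pbw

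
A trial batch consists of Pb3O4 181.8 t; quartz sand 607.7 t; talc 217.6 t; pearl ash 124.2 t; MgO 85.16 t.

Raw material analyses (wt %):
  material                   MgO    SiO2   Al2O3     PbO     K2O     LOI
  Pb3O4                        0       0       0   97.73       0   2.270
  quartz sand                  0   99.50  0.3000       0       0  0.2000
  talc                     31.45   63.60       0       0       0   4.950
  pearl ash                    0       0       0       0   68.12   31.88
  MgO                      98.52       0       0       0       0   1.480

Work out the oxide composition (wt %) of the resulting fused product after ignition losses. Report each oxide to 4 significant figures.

Intermediates appear rounded to four significant figures when written out — every computation runs at full precision at each step; a single rounding produces each reported number. Derived quantities, including the yield, glass mass, the five compositions, totals, ignition loss, are computed from the weighed amounts per 1159 t of glass at exact precision, as quoted within question or answer.
What the batch supplies per oxide:
  MgO: 217.6·0.3145 + 85.16·0.9852 = 152.3 t
  SiO2: 607.7·0.9950 + 217.6·0.6360 = 743.1 t
  Al2O3: 607.7·0.003000 = 1.823 t
  PbO: 181.8·0.9773 = 177.7 t
  K2O: 124.2·0.6812 = 84.61 t
LOI: 181.8·0.02270 + 607.7·0.002000 + 217.6·0.04950 + 124.2·0.3188 + 85.16·0.01480 = 56.97 t
The glass mass, total less LOI, = 1216 − 56.97 = 1159 t (= the summed oxide contributions)
wt % = oxide mass / glass mass × 100

Glass mass = 1159 t (batch 1216 − LOI 56.97).
Composition: MgO 13.14%, SiO2 64.08%, Al2O3 0.1572%, PbO 15.32%, K2O 7.297%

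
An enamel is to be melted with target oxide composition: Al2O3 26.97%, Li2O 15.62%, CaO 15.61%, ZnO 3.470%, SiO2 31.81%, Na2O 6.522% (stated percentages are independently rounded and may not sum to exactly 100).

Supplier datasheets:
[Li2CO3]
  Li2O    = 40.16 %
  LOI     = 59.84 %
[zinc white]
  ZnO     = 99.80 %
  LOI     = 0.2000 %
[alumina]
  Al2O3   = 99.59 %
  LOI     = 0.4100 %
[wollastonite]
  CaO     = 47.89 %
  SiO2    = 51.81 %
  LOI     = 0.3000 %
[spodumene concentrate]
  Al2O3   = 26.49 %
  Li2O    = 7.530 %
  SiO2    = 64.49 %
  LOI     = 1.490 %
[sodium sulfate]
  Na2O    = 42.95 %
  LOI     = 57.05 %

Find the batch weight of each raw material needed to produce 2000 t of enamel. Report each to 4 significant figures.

Batch per 2000 t enamel:
  Li2CO3: 691.1 t
  zinc white: 69.54 t
  alumina: 418.5 t
  wollastonite: 651.9 t
  spodumene concentrate: 462.8 t
  sodium sulfate: 303.7 t
Total batch = 2598 t; LOI loss = 597.5 t; yield = 77.00%

Each numeric step carries exact precision at each step; values along the way are displayed (rounded to four significant figures) between the steps — each reported number is rounded a single time — derived quantities (six oxide percentages, ignition loss, totals, net glass mass, the yield) are re-derived starting from the weights on 2000 t of glass in exact precision, as quoted within question or answer.
Per-oxide target masses for 2000 t enamel:
  Al2O3: 26.97% × 2000 = 539.4 t
  Li2O: 15.62% × 2000 = 312.4 t
  CaO: 15.61% × 2000 = 312.2 t
  ZnO: 3.470% × 2000 = 69.40 t
  SiO2: 31.81% × 2000 = 636.2 t
  Na2O: 6.522% × 2000 = 130.4 t
Oxide-by-oxide audit per the reported batch figures, per the basis as stated (sum by sum, the targets are met modulo rounding of the values):
  Al2O3: 418.5·0.9959 + 462.8·0.2649 = 539.4 t (target 539.4 t)
  Li2O: 691.1·0.4016 + 462.8·0.07530 = 312.4 t (target 312.4 t)
  CaO: 651.9·0.4789 = 312.2 t (target 312.2 t)
  ZnO: 69.54·0.9980 = 69.40 t (target 69.40 t)
  SiO2: 651.9·0.5181 + 462.8·0.6449 = 636.2 t (target 636.2 t)
  Na2O: 303.7·0.4295 = 130.4 t (target 130.4 t)
Glass mass check: total batch − LOI = 2000 t (the Σ of target masses is 2000 t; versus the stated basis of 2000 t — differing by rounding only).
Summing the batch: Σ batch = 2598 t; ignition loss, Σ(batch × LOI) = 597.5 t; yield, glass over the total, = 77.00%.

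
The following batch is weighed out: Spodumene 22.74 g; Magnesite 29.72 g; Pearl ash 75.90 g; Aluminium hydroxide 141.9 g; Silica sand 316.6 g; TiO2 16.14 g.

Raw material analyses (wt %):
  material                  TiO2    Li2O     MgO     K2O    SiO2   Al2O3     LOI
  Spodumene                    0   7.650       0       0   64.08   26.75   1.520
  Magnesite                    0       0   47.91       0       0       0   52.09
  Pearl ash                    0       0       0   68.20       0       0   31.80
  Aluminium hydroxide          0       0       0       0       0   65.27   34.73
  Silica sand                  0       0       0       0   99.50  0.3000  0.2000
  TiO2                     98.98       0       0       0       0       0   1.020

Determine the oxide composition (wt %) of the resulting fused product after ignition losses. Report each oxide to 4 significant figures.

The whole derivation keeps full float precision from first step to last — intermediates are printed, rounded to four significant digits, between the steps — every reported figure is rounded a single time; derived quantities, which include yield, net glass mass, ignition loss, six oxide percentages, totals, are rebuilt at exact precision, as set out in the problem or the answer, using the weight values for 513.0 g of glass.
What the batch supplies per oxide:
  TiO2: 16.14·0.9898 = 15.98 g
  Li2O: 22.74·0.07650 = 1.740 g
  MgO: 29.72·0.4791 = 14.24 g
  K2O: 75.90·0.6820 = 51.76 g
  SiO2: 22.74·0.6408 + 316.6·0.9950 = 329.6 g
  Al2O3: 22.74·0.2675 + 141.9·0.6527 + 316.6·0.003000 = 99.65 g
LOI: 22.74·0.01520 + 29.72·0.5209 + 75.90·0.3180 + 141.9·0.3473 + 316.6·0.002000 + 16.14·0.01020 = 90.04 g
Net of LOI, the glass mass = 603.0 − 90.04 = 513.0 g (consistent with Σ oxide mass)
wt % = oxide mass / glass mass × 100

Glass mass = 513.0 g (batch 603.0 − LOI 90.04).
Composition: TiO2 3.114%, Li2O 0.3391%, MgO 2.776%, K2O 10.09%, SiO2 64.25%, Al2O3 19.43%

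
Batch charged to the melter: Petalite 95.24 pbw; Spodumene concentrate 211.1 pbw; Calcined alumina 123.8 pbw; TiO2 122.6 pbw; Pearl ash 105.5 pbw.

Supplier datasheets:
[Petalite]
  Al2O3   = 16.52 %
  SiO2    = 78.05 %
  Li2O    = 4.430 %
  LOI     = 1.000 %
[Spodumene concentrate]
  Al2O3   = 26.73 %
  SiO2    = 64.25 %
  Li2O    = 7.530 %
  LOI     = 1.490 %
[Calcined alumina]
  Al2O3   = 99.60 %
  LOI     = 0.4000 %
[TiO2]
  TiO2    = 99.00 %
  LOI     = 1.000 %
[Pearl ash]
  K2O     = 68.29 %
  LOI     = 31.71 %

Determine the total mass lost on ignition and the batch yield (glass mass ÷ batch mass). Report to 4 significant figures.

LOI loss = 39.27 pbw; glass = 619.0 pbw; yield = 94.03%

All internal work runs at exact precision all the way through — in-progress results are printed, rounded to four significant figures, when written out — each reported value takes a single rounding — the derived quantities (the totals, glass mass, five oxide percentages, ignition loss, the yield) are rebuilt using the weight values at 619.0 pbw of glass in exact precision exactly as shown in question or answer.
Ignition loss by material:
  Petalite: 95.24 × 0.01000 = 0.9524 pbw
  Spodumene concentrate: 211.1 × 0.01490 = 3.145 pbw
  Calcined alumina: 123.8 × 0.004000 = 0.4952 pbw
  TiO2: 122.6 × 0.01000 = 1.226 pbw
  Pearl ash: 105.5 × 0.3171 = 33.45 pbw
Total LOI = 39.27 pbw
Glass = batch − LOI = 658.2 − 39.27 = 619.0 pbw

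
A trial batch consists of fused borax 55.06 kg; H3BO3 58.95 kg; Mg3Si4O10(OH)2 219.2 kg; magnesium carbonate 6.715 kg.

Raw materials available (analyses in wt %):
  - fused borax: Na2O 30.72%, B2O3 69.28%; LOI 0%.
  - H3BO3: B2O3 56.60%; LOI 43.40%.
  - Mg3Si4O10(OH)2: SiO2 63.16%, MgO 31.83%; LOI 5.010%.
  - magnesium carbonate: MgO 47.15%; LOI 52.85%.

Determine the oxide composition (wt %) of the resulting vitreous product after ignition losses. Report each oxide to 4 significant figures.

Glass mass = 299.8 kg (batch 339.9 − LOI 40.12).
Composition: SiO2 46.18%, MgO 24.33%, Na2O 5.642%, B2O3 23.85%

All arithmetic runs at full float precision all the way through. Working values are displayed rounded to 4 significant figures on the page. Every reported number receives exactly one rounding. Derived quantities are recomputed in full float precision (totals, net glass mass, four oxide percentages, LOI, the yield) starting from the weights for 299.8 kg of glass, exactly as shown in the question or the answer.
Mass of each oxide from the mix:
  SiO2: 219.2·0.6316 = 138.4 kg
  MgO: 219.2·0.3183 + 6.715·0.4715 = 72.94 kg
  Na2O: 55.06·0.3072 = 16.91 kg
  B2O3: 55.06·0.6928 + 58.95·0.5660 = 71.51 kg
LOI: 58.95·0.4340 + 219.2·0.05010 + 6.715·0.5285 = 40.12 kg
The glass mass, total less LOI, = 339.9 − 40.12 = 299.8 kg (equal to the oxide-mass sum)
percent by weight: oxide/glass ×100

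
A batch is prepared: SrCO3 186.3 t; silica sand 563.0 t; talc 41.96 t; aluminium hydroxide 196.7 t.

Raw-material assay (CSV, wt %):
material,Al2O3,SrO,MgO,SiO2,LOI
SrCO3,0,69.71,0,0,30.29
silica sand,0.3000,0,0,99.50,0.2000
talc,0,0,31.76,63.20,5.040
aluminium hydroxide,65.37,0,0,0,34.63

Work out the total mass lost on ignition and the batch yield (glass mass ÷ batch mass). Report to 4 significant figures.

LOI loss = 127.8 t; glass = 860.2 t; yield = 87.07%

The intermediate values are printed, rounded to four significant digits, within the worked lines. All internal work keeps full precision in every operation. Each reported figure takes a single rounding. Derived quantities are computed at exact precision (totals, net glass mass, four oxide percentages, yield, LOI) from the batch weights at 860.2 t of glass as written in the question or the answer.
Loss on ignition, line by line:
  SrCO3: 186.3 × 0.3029 = 56.43 t
  silica sand: 563.0 × 0.002000 = 1.126 t
  talc: 41.96 × 0.05040 = 2.115 t
  aluminium hydroxide: 196.7 × 0.3463 = 68.12 t
Total LOI = 127.8 t
Glass = batch − LOI = 988.0 − 127.8 = 860.2 t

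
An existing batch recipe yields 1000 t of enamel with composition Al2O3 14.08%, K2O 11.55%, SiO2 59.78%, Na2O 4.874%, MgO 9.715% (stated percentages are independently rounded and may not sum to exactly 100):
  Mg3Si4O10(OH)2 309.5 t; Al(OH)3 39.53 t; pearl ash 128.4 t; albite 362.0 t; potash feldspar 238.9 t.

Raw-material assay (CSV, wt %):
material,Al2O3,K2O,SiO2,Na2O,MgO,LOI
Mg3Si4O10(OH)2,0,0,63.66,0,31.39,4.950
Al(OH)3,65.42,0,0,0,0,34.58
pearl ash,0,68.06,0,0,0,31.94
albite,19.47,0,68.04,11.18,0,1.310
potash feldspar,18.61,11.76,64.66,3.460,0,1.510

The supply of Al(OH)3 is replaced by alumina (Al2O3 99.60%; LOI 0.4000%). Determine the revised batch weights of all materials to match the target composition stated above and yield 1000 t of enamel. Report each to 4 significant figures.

Revised batch per 1000 t enamel:
  Mg3Si4O10(OH)2: 309.5 t
  alumina: 25.96 t
  pearl ash: 128.4 t
  albite: 362.0 t
  potash feldspar: 238.9 t
Total batch = 1065 t; LOI loss = 64.78 t

Mid-chain values appear, with 4-significant-figure rounding, within the worked lines — all internal work keeps full float precision from start to finish; every reported result is rounded a single time — the derived quantities, including the yield, five oxide percentages, the totals, ignition loss, glass mass, are rebuilt from the weighed amounts on 1000 t of glass at full precision, as written in question or answer.
Oxide mass targets, per 1000 t enamel:
  Al2O3: 14.08% × 1000 = 140.8 t
  K2O: 11.55% × 1000 = 115.5 t
  SiO2: 59.78% × 1000 = 597.8 t
  Na2O: 4.874% × 1000 = 48.74 t
  MgO: 9.715% × 1000 = 97.15 t
Mass-balance tally per oxide from the weights as reported, on the stated basis (summed amounts equal target values up to rounding of the answer):
  Al2O3: 25.96·0.9960 + 362.0·0.1947 + 238.9·0.1861 = 140.8 t (target 140.8 t)
  K2O: 128.4·0.6806 + 238.9·0.1176 = 115.5 t (target 115.5 t)
  SiO2: 309.5·0.6366 + 362.0·0.6804 + 238.9·0.6466 = 597.8 t (target 597.8 t)
  Na2O: 362.0·0.1118 + 238.9·0.03460 = 48.74 t (target 48.74 t)
  MgO: 309.5·0.3139 = 97.15 t (target 97.15 t)
The glass-mass cross-check: net batch after ignition = 1000 t (summing oxide targets gives 1000 t; against the stated basis, 1000 t — gaps are rounding artifacts).
Batch total: Σ batch = 1065 t; LOI loss = Σ batch·LOI = 64.78 t; yield = glass ÷ total batch = 93.92%.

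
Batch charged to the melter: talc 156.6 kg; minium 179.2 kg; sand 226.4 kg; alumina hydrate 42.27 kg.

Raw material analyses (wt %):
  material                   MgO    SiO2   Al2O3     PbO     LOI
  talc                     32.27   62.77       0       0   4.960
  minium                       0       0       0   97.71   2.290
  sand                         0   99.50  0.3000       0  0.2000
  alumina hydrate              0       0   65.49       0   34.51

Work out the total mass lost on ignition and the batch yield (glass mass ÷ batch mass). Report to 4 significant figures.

LOI loss = 26.91 kg; glass = 577.6 kg; yield = 95.55%

Rounding to 4 significant figures applies to every working value as displayed; the whole derivation keeps exact precision through the solve — each reported number takes just one rounding. Derived quantities, which include LOI, yield, the totals, glass mass, the four compositions, are carried in full precision, as given in problem or answer, using the weight values per 577.6 kg of glass.
Per-material ignition loss:
  talc: 156.6 × 0.04960 = 7.767 kg
  minium: 179.2 × 0.02290 = 4.104 kg
  sand: 226.4 × 0.002000 = 0.4528 kg
  alumina hydrate: 42.27 × 0.3451 = 14.59 kg
Total LOI = 26.91 kg
Glass = batch − LOI = 604.5 − 26.91 = 577.6 kg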